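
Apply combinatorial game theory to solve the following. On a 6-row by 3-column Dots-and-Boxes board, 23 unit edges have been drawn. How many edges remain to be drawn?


Grid: 6 x 3 boxes, i.e. 7 rows and 4 columns of dots.
Horizontal edges: (rows + 1) * cols = 7 * 3 = 21
Vertical edges: rows * (cols + 1) = 6 * 4 = 24
Total edges: 21 + 24 = 45
Edges drawn: 23
Remaining: 45 - 23 = 22

22


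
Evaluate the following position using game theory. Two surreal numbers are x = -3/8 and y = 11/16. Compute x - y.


x = -3/8, y = 11/16
Converting to common denominator: 16
x = -6/16, y = 11/16
x - y = -3/8 - 11/16 = -17/16

-17/16


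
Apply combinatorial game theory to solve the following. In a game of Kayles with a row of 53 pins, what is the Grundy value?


Kayles: a move removes 1 or 2 adjacent pins from a contiguous row.
Removing pins from a row of k leaves two independent rows (a, b) with a + b = k - 1 (one pin) or a + b = k - 2 (two pins); an end removal gives a = 0.
By Sprague-Grundy, G(k) = mex{ G(a) XOR G(b) } over all these splits. G(0) = 0.
G(1): splits (0,0):0^0=0 -> mex({0}) = 1
G(2): splits (0,1):0^1=1 (0,0):0^0=0 -> mex({0, 1}) = 2
G(3): splits (0,2):0^2=2 (1,1):1^1=0 (0,1):0^1=1 -> mex({0, 1, 2}) = 3
G(4): splits (0,3):0^3=3 (1,2):1^2=3 (0,2):0^2=2 (1,1):1^1=0 -> mex({0, 2, 3}) = 1
G(5): splits (0,4):0^1=1 (1,3):1^3=2 (2,2):2^2=0 (0,3):0^3=3 (1,2):1^2=3 -> mex({0, 1, 2, 3}) = 4
G(6) = mex({0, 1, 2, 4}) = 3
G(7) = mex({0, 1, 3, 4, 5}) = 2
G(8) = mex({0, 2, 3, 5, 6}) = 1
G(9) = mex({0, 1, 2, 3, 6, 7}) = 4
G(10) = mex({0, 1, 3, 4, 5, 7}) = 2
G(11) = mex({0, 1, 2, 3, 4, 5}) = 6
G(12) = mex({0, 1, 2, 3, 5, 6, 7}) = 4
G(13) = mex({0, 2, 3, 4, 6, 7}) = 1
G(14) = mex({0, 1, 4, 5, 6, 7}) = 2
G(15) = mex({0, 1, 2, 3, 4, 5, 6}) = 7
G(16) = mex({0, 2, 3, 5, 6, 7}) = 1
G(17) = mex({0, 1, 2, 3, 5, 6, 7}) = 4
G(18) = mex({0, 1, 2, 4, 5, 6}) = 3
G(19) = mex({0, 1, 3, 4, 5, 7}) = 2
G(20) = mex({0, 2, 3, 4, 5, 6, 7}) = 1
G(21) = mex({0, 1, 2, 3, 5, 6, 7}) = 4
G(22) = mex({0, 1, 2, 3, 4, 5, 7}) = 6
G(23) = mex({0, 1, 2, 3, 4, 5, 6}) = 7
G(24) = mex({0, 1, 2, 3, 5, 6, 7}) = 4
G(25) = mex({0, 2, 3, 4, 6, 7}) = 1
G(26) = mex({0, 1, 3, 4, 5, 6, 7}) = 2
G(27) = mex({0, 1, 2, 3, 4, 5, 6, 7}) = 8
G(28) = mex({0, 1, 2, 3, 4, 6, 7, 8}) = 5
G(29) = mex({0, 1, 2, 3, 5, 6, 7, 8, 9}) = 4
G(30) = mex({0, 1, 2, 3, 4, 5, 6, 9, 10}) = 7
G(31) = mex({0, 1, 3, 4, 5, 7, 10, 11}) = 2
G(32) = mex({0, 2, 3, 4, 5, 6, 7, 9, 11}) = 1
G(33) = mex({0, 1, 2, 3, 4, 5, 6, 7, 9, 12}) = 8
G(34) = mex({0, 1, 2, 3, 4, 5, 7, 8, 11, 12}) = 6
G(35) = mex({0, 1, 2, 3, 4, 5, 6, 8, 9, 10, 11}) = 7
G(36) = mex({0, 1, 2, 3, 5, 6, 7, 9, 10}) = 4
G(37) = mex({0, 2, 3, 4, 6, 7, 9, 10, 11, 12}) = 1
G(38) = mex({0, 1, 3, 4, 5, 6, 7, 9, 10, 11, 12}) = 2
G(39) = mex({0, 1, 2, 4, 5, 6, 7, 9, 10, 12, 14}) = 3
G(40) = mex({0, 2, 3, 4, 6, 7, 11, 12, 14}) = 1
G(41) = mex({0, 1, 2, 3, 5, 6, 7, 9, 10, 11, 12}) = 4
G(42) = mex({0, 1, 2, 3, 4, 5, 6, 9, 10}) = 7
G(43) = mex({0, 1, 3, 4, 5, 7, 9, 10, 12, 15}) = 2
G(44) = mex({0, 2, 3, 4, 5, 6, 7, 9, 10, 12, 15}) = 1
G(45) = mex({0, 1, 2, 3, 4, 5, 6, 7, 9, 10, 12, 14}) = 8
G(46) = mex({0, 1, 3, 4, 5, 7, 8, 11, 12, 14}) = 2
G(47) = mex({0, 1, 2, 3, 4, 5, 6, 8, 9, 10, 11, 12}) = 7
G(48) = mex({0, 1, 2, 3, 5, 6, 7, 9, 10}) = 4
G(49) = mex({0, 2, 3, 4, 6, 7, 9, 10, 11, 12, 15}) = 1
G(50) = mex({0, 1, 4, 5, 6, 7, 9, 11, 12, 14, 15}) = 2
G(51) = mex({0, 1, 2, 3, 4, 5, 6, 7, 9, 12, 14, 15}) = 8
G(52) = mex({0, 2, 3, 4, 5, 6, 7, 8, 11, 12, 15}) = 1
G(53) = mex({0, 1, 2, 3, 5, 6, 7, 8, 9, 10, 11, 12}) = 4
Therefore G(53) = 4.

4


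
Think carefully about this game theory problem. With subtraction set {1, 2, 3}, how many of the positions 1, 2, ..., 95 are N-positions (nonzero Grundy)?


Subtraction set S = {1, 2, 3}, so G(n) = n mod 4.
G(n) = 0 when n is a multiple of 4.
Multiples of 4 in [1, 95]: 23
N-positions (nonzero Grundy) = 95 - 23 = 72

72


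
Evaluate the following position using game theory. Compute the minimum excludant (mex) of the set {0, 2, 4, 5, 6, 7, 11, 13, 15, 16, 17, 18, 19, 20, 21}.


Set = {0, 2, 4, 5, 6, 7, 11, 13, 15, 16, 17, 18, 19, 20, 21}
0 is in the set.
1 is NOT in the set. This is the mex.
mex = 1

1


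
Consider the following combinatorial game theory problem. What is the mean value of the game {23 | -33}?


Game = {23 | -33}, a switch {a | b} with numbers a > b.
Its thermograph has left wall a - t and right wall b + t, which meet at t = (a - b)/2, where both equal (a + b)/2. So the mast (mean value) is at (a + b)/2.
Mean = (23 + (-33))/2 = -10/2 = -5

-5


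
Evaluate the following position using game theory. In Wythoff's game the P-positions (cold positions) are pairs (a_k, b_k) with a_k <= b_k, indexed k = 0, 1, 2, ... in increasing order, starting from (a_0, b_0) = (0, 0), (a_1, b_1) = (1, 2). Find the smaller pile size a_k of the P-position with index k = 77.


By Wythoff's theorem, a_k = floor(k * phi) and b_k = floor(k * phi^2) = a_k + k, where phi = (1 + sqrt(5))/2 is the golden ratio.
phi = (1 + sqrt(5))/2 = 1.618034
k = 77
k * phi = 77 * 1.618034 = 124.588617
a_77 = floor(k * phi) = 124

124


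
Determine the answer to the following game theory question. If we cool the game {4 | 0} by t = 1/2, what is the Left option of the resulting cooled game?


Original game: {4 | 0} (a switch {a | b} with a > b).
Cooling by t (for t below the temperature (a - b)/2 = 2) taxes each move by t: {a | b} cooled by t is {a - t | b + t}.
Cooling amount: t = 1/2
Cooled Left option: 4 - 1/2 = 7/2
Cooled Right option: 0 + 1/2 = 1/2
Cooled game: {7/2 | 1/2}
Left option = 7/2

7/2


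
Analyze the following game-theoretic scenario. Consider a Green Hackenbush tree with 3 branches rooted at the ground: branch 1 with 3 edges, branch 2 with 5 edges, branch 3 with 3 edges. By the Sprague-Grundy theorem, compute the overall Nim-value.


The tree has 3 branches from the ground vertex.
In Green Hackenbush, the Nim-value of a simple path of length k is k.
Branch 1: length 3, Nim-value = 3
Branch 2: length 5, Nim-value = 5
Branch 3: length 3, Nim-value = 3
Total Nim-value = XOR of all branch values:
0 XOR 3 = 3
3 XOR 5 = 6
6 XOR 3 = 5
Nim-value of the tree = 5

5


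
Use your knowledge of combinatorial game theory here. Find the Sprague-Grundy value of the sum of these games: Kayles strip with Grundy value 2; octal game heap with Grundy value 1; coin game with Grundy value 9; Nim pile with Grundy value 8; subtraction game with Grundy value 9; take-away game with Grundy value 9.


By the Sprague-Grundy theorem, the Grundy value of a sum of games is the XOR of individual Grundy values.
Kayles strip: Grundy value = 2. Running XOR: 0 XOR 2 = 2
octal game heap: Grundy value = 1. Running XOR: 2 XOR 1 = 3
coin game: Grundy value = 9. Running XOR: 3 XOR 9 = 10
Nim pile: Grundy value = 8. Running XOR: 10 XOR 8 = 2
subtraction game: Grundy value = 9. Running XOR: 2 XOR 9 = 11
take-away game: Grundy value = 9. Running XOR: 11 XOR 9 = 2
The combined Grundy value is 2.

2


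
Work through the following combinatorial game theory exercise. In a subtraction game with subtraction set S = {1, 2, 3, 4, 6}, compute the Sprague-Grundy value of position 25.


The subtraction set is S = {1, 2, 3, 4, 6}.
G(k) = mex{ G(k - s) : s in S, s <= k }. We compute iteratively: G(0) = 0.
G(1) = mex({0}) = 1
G(2) = mex({0, 1}) = 2
G(3) = mex({0, 1, 2}) = 3
G(4) = mex({0, 1, 2, 3}) = 4
G(5) = mex({1, 2, 3, 4}) = 0
G(6) = mex({0, 2, 3, 4}) = 1
G(7) = mex({0, 1, 3, 4}) = 2
G(8) = mex({0, 1, 2, 4}) = 3
G(9) = mex({0, 1, 2, 3}) = 4
G(10) = mex({1, 2, 3, 4}) = 0
Observe that G(5)..G(10) = 0, 1, 2, 3, 4, 0 repeats G(0)..G(5) = 0, 1, 2, 3, 4, 0.
For k >= max(S) = 6, G(k) is determined by the previous 6 values G(k-6)..G(k-1); a window of 6 consecutive values has recurred shifted by 5, so by induction G(k + 5) = G(k) for all k >= 0: the sequence is periodic from the start with period 5.
One period: G(0..4) = 0, 1, 2, 3, 4.
25 mod 5 = 0, so G(25) = G(0) = 0.

0


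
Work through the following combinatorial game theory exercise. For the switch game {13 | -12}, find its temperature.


The game is {13 | -12}, a switch {a | b} with numbers a > b.
Cooling {a | b} by t gives {a - t | b + t}, which stops being hot when a - t = b + t, i.e. at t = (a - b)/2. So the temperature of a switch is (a - b)/2.
Temperature = (Left option - Right option) / 2
= (13 - (-12)) / 2
= 25 / 2
= 25/2

25/2


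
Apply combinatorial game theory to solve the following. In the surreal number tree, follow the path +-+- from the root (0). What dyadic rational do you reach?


Sign expansion: +-+-
Rule: track bounds (lo, hi), initially (-inf, +inf). On '+', the current value becomes lo and we move to the simplest number in (value, hi): value + 1 if hi = +inf, otherwise the midpoint (value + hi)/2. On '-', the current value becomes hi and we move to value - 1 if lo = -inf, otherwise the midpoint (lo + value)/2.
Start at 0.
Step 1: sign = +, move right. Bounds: (0, +inf). Value = 1
Step 2: sign = -, move left. Bounds: (0, 1). Value = 1/2
Step 3: sign = +, move right. Bounds: (1/2, 1). Value = 3/4
Step 4: sign = -, move left. Bounds: (1/2, 3/4). Value = 5/8
The surreal number with sign expansion +-+- is 5/8.

5/8


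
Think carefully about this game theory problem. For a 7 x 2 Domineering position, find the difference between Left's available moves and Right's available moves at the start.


Board is 7 x 2 (rows x cols).
Left (vertical) placements: (rows-1) * cols = 6 * 2 = 12
Right (horizontal) placements: rows * (cols-1) = 7 * 1 = 7
Advantage = Left - Right = 12 - 7 = 5

5


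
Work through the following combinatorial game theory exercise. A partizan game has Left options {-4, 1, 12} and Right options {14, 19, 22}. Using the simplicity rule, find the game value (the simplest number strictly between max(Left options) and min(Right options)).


Left options: {-4, 1, 12}, max = 12
Right options: {14, 19, 22}, min = 14
All options are numbers and max(Left) < min(Right), so by the simplicity theorem the value is the simplest (earliest-born) number strictly between 12 and 14.
The only integer strictly between 12 and 14 is 13.
No non-integer in the interval can be simpler: if x is a non-integer in the interval, then floor(x) or ceil(x) also lies in the interval (the interval contains an integer), and both are proper prefixes of x's sign expansion, i.e. born earlier. So the game value is 13.
Game value = 13

13


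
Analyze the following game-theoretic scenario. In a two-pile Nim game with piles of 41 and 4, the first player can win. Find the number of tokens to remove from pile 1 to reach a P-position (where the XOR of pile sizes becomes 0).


Piles: 41 and 4
Current XOR: 41 XOR 4 = 45 (non-zero, so this is an N-position).
To make the XOR zero, we need to find a move that balances the piles.
For pile 1 (size 41): target = 41 XOR 45 = 4
We reduce pile 1 from 41 to 4.
Tokens removed: 41 - 4 = 37
Verification: 4 XOR 4 = 0

37


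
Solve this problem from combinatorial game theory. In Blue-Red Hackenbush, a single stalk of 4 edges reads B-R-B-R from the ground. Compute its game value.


Edges (from ground): B-R-B-R
By Berlekamp's sign-expansion rule, a Blue-Red Hackenbush stalk has the value of the surreal number whose sign sequence is the edge sequence with B -> + and R -> -.
Sign sequence: +-+-
Trace the sign expansion in the surreal number tree, starting from 0:
Edge 1: B (sign +) -> bounds (0, +inf), value = 1
Edge 2: R (sign -) -> bounds (0, 1), value = 1/2
Edge 3: B (sign +) -> bounds (1/2, 1), value = 3/4
Edge 4: R (sign -) -> bounds (1/2, 3/4), value = 5/8
Game value = 5/8

5/8


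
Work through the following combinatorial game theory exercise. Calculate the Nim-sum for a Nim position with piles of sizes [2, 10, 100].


We need the XOR (exclusive or) of all pile sizes.
After XOR-ing pile 1 (size 2): 0 XOR 2 = 2
After XOR-ing pile 2 (size 10): 2 XOR 10 = 8
After XOR-ing pile 3 (size 100): 8 XOR 100 = 108
The Nim-value of this position is 108.

108


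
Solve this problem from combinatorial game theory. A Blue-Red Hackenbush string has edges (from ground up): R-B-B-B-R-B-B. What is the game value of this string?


Edges (from ground): R-B-B-B-R-B-B
By Berlekamp's sign-expansion rule, a Blue-Red Hackenbush stalk has the value of the surreal number whose sign sequence is the edge sequence with B -> + and R -> -.
Sign sequence: -+++-++
Trace the sign expansion in the surreal number tree, starting from 0:
Edge 1: R (sign -) -> bounds (-inf, 0), value = -1
Edge 2: B (sign +) -> bounds (-1, 0), value = -1/2
Edge 3: B (sign +) -> bounds (-1/2, 0), value = -1/4
Edge 4: B (sign +) -> bounds (-1/4, 0), value = -1/8
Edge 5: R (sign -) -> bounds (-1/4, -1/8), value = -3/16
Edge 6: B (sign +) -> bounds (-3/16, -1/8), value = -5/32
Edge 7: B (sign +) -> bounds (-5/32, -1/8), value = -9/64
Game value = -9/64

-9/64


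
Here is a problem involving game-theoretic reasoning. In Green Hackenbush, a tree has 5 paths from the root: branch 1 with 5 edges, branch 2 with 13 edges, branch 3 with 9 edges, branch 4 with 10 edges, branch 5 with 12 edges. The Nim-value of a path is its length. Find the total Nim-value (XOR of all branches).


The tree has 5 branches from the ground vertex.
In Green Hackenbush, the Nim-value of a simple path of length k is k.
Branch 1: length 5, Nim-value = 5
Branch 2: length 13, Nim-value = 13
Branch 3: length 9, Nim-value = 9
Branch 4: length 10, Nim-value = 10
Branch 5: length 12, Nim-value = 12
Total Nim-value = XOR of all branch values:
0 XOR 5 = 5
5 XOR 13 = 8
8 XOR 9 = 1
1 XOR 10 = 11
11 XOR 12 = 7
Nim-value of the tree = 7

7


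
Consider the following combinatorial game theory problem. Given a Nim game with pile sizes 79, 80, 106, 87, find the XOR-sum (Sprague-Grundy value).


We need the XOR (exclusive or) of all pile sizes.
After XOR-ing pile 1 (size 79): 0 XOR 79 = 79
After XOR-ing pile 2 (size 80): 79 XOR 80 = 31
After XOR-ing pile 3 (size 106): 31 XOR 106 = 117
After XOR-ing pile 4 (size 87): 117 XOR 87 = 34
The Nim-value of this position is 34.

34


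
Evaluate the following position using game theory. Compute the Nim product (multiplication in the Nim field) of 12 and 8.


Nim multiplication is bilinear over XOR: (u XOR v) * w = (u*w) XOR (v*w).
So we split each operand into its bit components and XOR the pairwise Nim products.
12 = 4 + 8 (as XOR of powers of 2).
8 = 8 (as XOR of powers of 2).
Using the standard Nim-product table on single bits:
  2*2 = 3,   2*4 = 8,   2*8 = 12,
  4*4 = 6,   4*8 = 11,  8*8 = 13,
and  1*x = x (identity), k*l = l*k (commutative).
Pairwise Nim products:
  4 * 8 = 11
  8 * 8 = 13
XOR them: 11 XOR 13 = 6.
Result: 12 * 8 = 6 (in Nim).

6


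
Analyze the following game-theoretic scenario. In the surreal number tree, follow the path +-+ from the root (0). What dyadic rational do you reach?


Sign expansion: +-+
Rule: track bounds (lo, hi), initially (-inf, +inf). On '+', the current value becomes lo and we move to the simplest number in (value, hi): value + 1 if hi = +inf, otherwise the midpoint (value + hi)/2. On '-', the current value becomes hi and we move to value - 1 if lo = -inf, otherwise the midpoint (lo + value)/2.
Start at 0.
Step 1: sign = +, move right. Bounds: (0, +inf). Value = 1
Step 2: sign = -, move left. Bounds: (0, 1). Value = 1/2
Step 3: sign = +, move right. Bounds: (1/2, 1). Value = 3/4
The surreal number with sign expansion +-+ is 3/4.

3/4


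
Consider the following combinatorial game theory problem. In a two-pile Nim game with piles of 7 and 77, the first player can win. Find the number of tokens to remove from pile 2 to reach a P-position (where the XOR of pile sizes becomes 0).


Piles: 7 and 77
Current XOR: 7 XOR 77 = 74 (non-zero, so this is an N-position).
To make the XOR zero, we need to find a move that balances the piles.
For pile 2 (size 77): target = 77 XOR 74 = 7
We reduce pile 2 from 77 to 7.
Tokens removed: 77 - 7 = 70
Verification: 7 XOR 7 = 0

70


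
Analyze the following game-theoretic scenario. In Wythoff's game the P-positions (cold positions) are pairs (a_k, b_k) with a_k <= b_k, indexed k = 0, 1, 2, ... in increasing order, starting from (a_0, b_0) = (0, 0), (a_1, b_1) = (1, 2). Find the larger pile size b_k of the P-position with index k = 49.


By Wythoff's theorem, a_k = floor(k * phi) and b_k = floor(k * phi^2) = a_k + k, where phi = (1 + sqrt(5))/2 is the golden ratio.
phi = (1 + sqrt(5))/2 = 1.618034
phi^2 = phi + 1 = 2.618034
k = 49
k * phi^2 = 49 * 2.618034 = 128.283665
b_49 = floor(k * phi^2) = 128 (check: a_49 + k = 79 + 49 = 128)

128


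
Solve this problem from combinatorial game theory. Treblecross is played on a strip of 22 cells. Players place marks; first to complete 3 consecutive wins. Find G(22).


Treblecross: place X on empty cells; 3-in-a-row wins.
Playing within two cells of an existing X lets the opponent win at once, so sensible play treats the cells i-2..i+2 around each X as dead. The player left with no safe cell loses, so this is a normal-play take-away game on strips of safe cells.
Placing X at cell i (0-indexed) of a strip of k safe cells leaves independent strips of sizes max(0, i-2) and max(0, k-i-3). Hence G(k) = mex{ G(max(0,i-2)) XOR G(max(0,k-i-3)) : 0 <= i < k }, with G(0) = 0.
G(1): splits (0,0):0^0=0 -> mex({0}) = 1
G(2): splits (0,0):0^0=0 -> mex({0}) = 1
G(3): splits (0,0):0^0=0 -> mex({0}) = 1
G(4): splits (0,1):0^1=1 (0,0):0^0=0 -> mex({0, 1}) = 2
G(5): splits (0,2):0^1=1 (0,1):0^1=1 (0,0):0^0=0 -> mex({0, 1}) = 2
G(6) = mex({1}) = 0
G(7) = mex({0, 1, 2}) = 3
G(8) = mex({0, 1, 2}) = 3
G(9) = mex({0, 2}) = 1
G(10) = mex({0, 2, 3}) = 1
G(11) = mex({0, 3}) = 1
G(12) = mex({1, 3}) = 0
G(13) = mex({0, 1, 2, 3}) = 4
G(14) = mex({0, 1, 2}) = 3
G(15) = mex({0, 1, 2}) = 3
G(16) = mex({0, 1, 2, 4}) = 3
G(17) = mex({0, 1, 3, 4}) = 2
G(18) = mex({0, 1, 3, 4}) = 2
G(19) = mex({0, 1, 3, 5}) = 2
G(20) = mex({0, 1, 2, 3, 5}) = 4
G(21) = mex({0, 1, 2, 3, 5}) = 4
G(22) = mex({1, 2, 6}) = 0
Therefore G(22) = 0.

0


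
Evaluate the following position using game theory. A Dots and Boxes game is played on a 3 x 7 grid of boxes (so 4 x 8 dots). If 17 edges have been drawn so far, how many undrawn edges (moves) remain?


Grid: 3 x 7 boxes, i.e. 4 rows and 8 columns of dots.
Horizontal edges: (rows + 1) * cols = 4 * 7 = 28
Vertical edges: rows * (cols + 1) = 3 * 8 = 24
Total edges: 28 + 24 = 52
Edges drawn: 17
Remaining: 52 - 17 = 35

35


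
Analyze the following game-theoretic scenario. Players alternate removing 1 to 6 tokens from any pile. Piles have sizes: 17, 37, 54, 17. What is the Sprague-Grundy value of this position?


Subtraction set: {1, 2, 3, 4, 5, 6}
For this subtraction set, G(n) = n mod 7 (period = max + 1 = 7).
Pile 1 (size 17): G(17) = 17 mod 7 = 3
Pile 2 (size 37): G(37) = 37 mod 7 = 2
Pile 3 (size 54): G(54) = 54 mod 7 = 5
Pile 4 (size 17): G(17) = 17 mod 7 = 3
Total Grundy value = XOR of all: 3 XOR 2 XOR 5 XOR 3 = 7

7


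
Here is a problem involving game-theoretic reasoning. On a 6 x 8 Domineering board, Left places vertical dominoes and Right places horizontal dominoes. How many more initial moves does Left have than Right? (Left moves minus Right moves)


Board is 6 x 8 (rows x cols).
Left (vertical) placements: (rows-1) * cols = 5 * 8 = 40
Right (horizontal) placements: rows * (cols-1) = 6 * 7 = 42
Advantage = Left - Right = 40 - 42 = -2

-2


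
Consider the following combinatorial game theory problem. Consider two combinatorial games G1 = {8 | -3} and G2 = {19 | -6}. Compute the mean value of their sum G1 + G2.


G1 = {8 | -3}, G2 = {19 | -6}
Each is a switch {a | b} with numbers a > b; its mean value is (a + b)/2, and mean value is additive over game sums: m(G1 + G2) = m(G1) + m(G2).
Mean of G1 = (8 + (-3))/2 = 5/2 = 5/2
Mean of G2 = (19 + (-6))/2 = 13/2 = 13/2
Mean of G1 + G2 = 5/2 + 13/2 = 9

9


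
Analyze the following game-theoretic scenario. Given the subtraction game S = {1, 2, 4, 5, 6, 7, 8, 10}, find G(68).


The subtraction set is S = {1, 2, 4, 5, 6, 7, 8, 10}.
G(k) = mex{ G(k - s) : s in S, s <= k }. We compute iteratively: G(0) = 0.
G(1) = mex({0}) = 1
G(2) = mex({0, 1}) = 2
G(3) = mex({1, 2}) = 0
G(4) = mex({0, 2}) = 1
G(5) = mex({0, 1}) = 2
G(6) = mex({0, 1, 2}) = 3
G(7) = mex({0, 1, 2, 3}) = 4
G(8) = mex({0, 1, 2, 3, 4}) = 5
G(9) = mex({0, 1, 2, 4, 5}) = 3
G(10) = mex({0, 1, 2, 3, 5}) = 4
G(11) = mex({0, 1, 2, 3, 4}) = 5
G(12) = mex({1, 2, 3, 4, 5}) = 0
G(13) = mex({0, 2, 3, 4, 5}) = 1
G(14) = mex({0, 1, 3, 4, 5}) = 2
G(15) = mex({1, 2, 3, 4, 5}) = 0
G(16) = mex({0, 2, 3, 4, 5}) = 1
G(17) = mex({0, 1, 3, 4, 5}) = 2
G(18) = mex({0, 1, 2, 4, 5}) = 3
G(19) = mex({0, 1, 2, 3, 5}) = 4
G(20) = mex({0, 1, 2, 3, 4}) = 5
G(21) = mex({0, 1, 2, 4, 5}) = 3
Observe that G(12)..G(21) = 0, 1, 2, 0, 1, 2, 3, 4, 5, 3 repeats G(0)..G(9) = 0, 1, 2, 0, 1, 2, 3, 4, 5, 3.
For k >= max(S) = 10, G(k) is determined by the previous 10 values G(k-10)..G(k-1); a window of 10 consecutive values has recurred shifted by 12, so by induction G(k + 12) = G(k) for all k >= 0: the sequence is periodic from the start with period 12.
One period: G(0..11) = 0, 1, 2, 0, 1, 2, 3, 4, 5, 3, 4, 5.
68 mod 12 = 8, so G(68) = G(8) = 5.

5


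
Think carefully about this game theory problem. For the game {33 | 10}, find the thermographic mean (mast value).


Game = {33 | 10}, a switch {a | b} with numbers a > b.
Its thermograph has left wall a - t and right wall b + t, which meet at t = (a - b)/2, where both equal (a + b)/2. So the mast (mean value) is at (a + b)/2.
Mean = (33 + (10))/2 = 43/2 = 43/2

43/2


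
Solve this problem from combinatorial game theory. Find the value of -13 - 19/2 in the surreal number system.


x = -13, y = 19/2
Converting to common denominator: 2
x = -26/2, y = 19/2
x - y = -13 - 19/2 = -45/2

-45/2


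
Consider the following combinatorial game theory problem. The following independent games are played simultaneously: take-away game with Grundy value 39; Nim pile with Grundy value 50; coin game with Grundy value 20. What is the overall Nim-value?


By the Sprague-Grundy theorem, the Grundy value of a sum of games is the XOR of individual Grundy values.
take-away game: Grundy value = 39. Running XOR: 0 XOR 39 = 39
Nim pile: Grundy value = 50. Running XOR: 39 XOR 50 = 21
coin game: Grundy value = 20. Running XOR: 21 XOR 20 = 1
The combined Grundy value is 1.

1


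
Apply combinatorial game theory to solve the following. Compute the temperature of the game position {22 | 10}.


The game is {22 | 10}, a switch {a | b} with numbers a > b.
Cooling {a | b} by t gives {a - t | b + t}, which stops being hot when a - t = b + t, i.e. at t = (a - b)/2. So the temperature of a switch is (a - b)/2.
Temperature = (Left option - Right option) / 2
= (22 - (10)) / 2
= 12 / 2
= 6

6


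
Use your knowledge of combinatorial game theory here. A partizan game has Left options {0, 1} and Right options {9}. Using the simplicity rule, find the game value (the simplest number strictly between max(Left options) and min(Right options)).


Left options: {0, 1}, max = 1
Right options: {9}, min = 9
All options are numbers and max(Left) < min(Right), so by the simplicity theorem the value is the simplest (earliest-born) number strictly between 1 and 9.
Integers 2 through 8 all lie strictly between 1 and 9.
Among integers, the simplest (lowest birthday = smallest |n|; 0 is born on day 0, +-n on day n) is 2.
No non-integer in the interval can be simpler: if x is a non-integer in the interval, then floor(x) or ceil(x) also lies in the interval (the interval contains an integer), and both are proper prefixes of x's sign expansion, i.e. born earlier. So the game value is 2.
Game value = 2

2


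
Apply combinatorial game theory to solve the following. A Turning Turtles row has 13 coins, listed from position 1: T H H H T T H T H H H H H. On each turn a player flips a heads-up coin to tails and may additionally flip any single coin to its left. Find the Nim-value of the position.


Coins: T H H H T T H T H H H H H
Key fact: a single head at position k behaves exactly like a Nim heap of size k (turning it to T and optionally flipping a coin at j < k corresponds to moving the heap from k to j, or to 0), and heads combine as a disjunctive sum (two heads at the same place would cancel, matching j XOR j = 0). So the Nim-value is the XOR of the 1-indexed positions of the heads.
Face-up positions (1-indexed): [2, 3, 4, 7, 9, 10, 11, 12, 13]
XOR 0 with 2: 0 XOR 2 = 2
XOR 2 with 3: 2 XOR 3 = 1
XOR 1 with 4: 1 XOR 4 = 5
XOR 5 with 7: 5 XOR 7 = 2
XOR 2 with 9: 2 XOR 9 = 11
XOR 11 with 10: 11 XOR 10 = 1
XOR 1 with 11: 1 XOR 11 = 10
XOR 10 with 12: 10 XOR 12 = 6
XOR 6 with 13: 6 XOR 13 = 11
Nim-value = 11

11


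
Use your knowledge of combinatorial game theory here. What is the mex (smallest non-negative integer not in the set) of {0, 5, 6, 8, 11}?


Set = {0, 5, 6, 8, 11}
0 is in the set.
1 is NOT in the set. This is the mex.
mex = 1

1


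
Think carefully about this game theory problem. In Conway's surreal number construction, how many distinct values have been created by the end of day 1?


Day 0: {|} = 0 is born. Count = 1.
Day n: the number of surreal numbers born by day n is 2^(n+1) - 1.
By day 0: 2^1 - 1 = 1
By day 1: 2^2 - 1 = 3
By day 1: 3 surreal numbers.

3


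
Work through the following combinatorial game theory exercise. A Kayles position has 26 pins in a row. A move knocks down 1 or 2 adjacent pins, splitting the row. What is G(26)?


Kayles: a move removes 1 or 2 adjacent pins from a contiguous row.
Removing pins from a row of k leaves two independent rows (a, b) with a + b = k - 1 (one pin) or a + b = k - 2 (two pins); an end removal gives a = 0.
By Sprague-Grundy, G(k) = mex{ G(a) XOR G(b) } over all these splits. G(0) = 0.
G(1): splits (0,0):0^0=0 -> mex({0}) = 1
G(2): splits (0,1):0^1=1 (0,0):0^0=0 -> mex({0, 1}) = 2
G(3): splits (0,2):0^2=2 (1,1):1^1=0 (0,1):0^1=1 -> mex({0, 1, 2}) = 3
G(4): splits (0,3):0^3=3 (1,2):1^2=3 (0,2):0^2=2 (1,1):1^1=0 -> mex({0, 2, 3}) = 1
G(5): splits (0,4):0^1=1 (1,3):1^3=2 (2,2):2^2=0 (0,3):0^3=3 (1,2):1^2=3 -> mex({0, 1, 2, 3}) = 4
G(6) = mex({0, 1, 2, 4}) = 3
G(7) = mex({0, 1, 3, 4, 5}) = 2
G(8) = mex({0, 2, 3, 5, 6}) = 1
G(9) = mex({0, 1, 2, 3, 6, 7}) = 4
G(10) = mex({0, 1, 3, 4, 5, 7}) = 2
G(11) = mex({0, 1, 2, 3, 4, 5}) = 6
G(12) = mex({0, 1, 2, 3, 5, 6, 7}) = 4
G(13) = mex({0, 2, 3, 4, 6, 7}) = 1
G(14) = mex({0, 1, 4, 5, 6, 7}) = 2
G(15) = mex({0, 1, 2, 3, 4, 5, 6}) = 7
G(16) = mex({0, 2, 3, 5, 6, 7}) = 1
G(17) = mex({0, 1, 2, 3, 5, 6, 7}) = 4
G(18) = mex({0, 1, 2, 4, 5, 6}) = 3
G(19) = mex({0, 1, 3, 4, 5, 7}) = 2
G(20) = mex({0, 2, 3, 4, 5, 6, 7}) = 1
G(21) = mex({0, 1, 2, 3, 5, 6, 7}) = 4
G(22) = mex({0, 1, 2, 3, 4, 5, 7}) = 6
G(23) = mex({0, 1, 2, 3, 4, 5, 6}) = 7
G(24) = mex({0, 1, 2, 3, 5, 6, 7}) = 4
G(25) = mex({0, 2, 3, 4, 6, 7}) = 1
G(26) = mex({0, 1, 3, 4, 5, 6, 7}) = 2
Therefore G(26) = 2.

2


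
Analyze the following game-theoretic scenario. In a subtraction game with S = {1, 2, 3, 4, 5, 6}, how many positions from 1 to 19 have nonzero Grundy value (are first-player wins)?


Subtraction set S = {1, 2, 3, 4, 5, 6}, so G(n) = n mod 7.
G(n) = 0 when n is a multiple of 7.
Multiples of 7 in [1, 19]: 2
N-positions (nonzero Grundy) = 19 - 2 = 17

17


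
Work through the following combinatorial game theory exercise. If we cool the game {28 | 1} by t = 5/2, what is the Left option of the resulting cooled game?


Original game: {28 | 1} (a switch {a | b} with a > b).
Cooling by t (for t below the temperature (a - b)/2 = 27/2) taxes each move by t: {a | b} cooled by t is {a - t | b + t}.
Cooling amount: t = 5/2
Cooled Left option: 28 - 5/2 = 51/2
Cooled Right option: 1 + 5/2 = 7/2
Cooled game: {51/2 | 7/2}
Left option = 51/2

51/2


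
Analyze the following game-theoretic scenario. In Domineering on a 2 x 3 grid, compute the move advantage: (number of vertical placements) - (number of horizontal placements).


Board is 2 x 3 (rows x cols).
Left (vertical) placements: (rows-1) * cols = 1 * 3 = 3
Right (horizontal) placements: rows * (cols-1) = 2 * 2 = 4
Advantage = Left - Right = 3 - 4 = -1

-1


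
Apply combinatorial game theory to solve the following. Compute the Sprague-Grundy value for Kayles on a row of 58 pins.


Kayles: a move removes 1 or 2 adjacent pins from a contiguous row.
Removing pins from a row of k leaves two independent rows (a, b) with a + b = k - 1 (one pin) or a + b = k - 2 (two pins); an end removal gives a = 0.
By Sprague-Grundy, G(k) = mex{ G(a) XOR G(b) } over all these splits. G(0) = 0.
G(1): splits (0,0):0^0=0 -> mex({0}) = 1
G(2): splits (0,1):0^1=1 (0,0):0^0=0 -> mex({0, 1}) = 2
G(3): splits (0,2):0^2=2 (1,1):1^1=0 (0,1):0^1=1 -> mex({0, 1, 2}) = 3
G(4): splits (0,3):0^3=3 (1,2):1^2=3 (0,2):0^2=2 (1,1):1^1=0 -> mex({0, 2, 3}) = 1
G(5): splits (0,4):0^1=1 (1,3):1^3=2 (2,2):2^2=0 (0,3):0^3=3 (1,2):1^2=3 -> mex({0, 1, 2, 3}) = 4
G(6) = mex({0, 1, 2, 4}) = 3
G(7) = mex({0, 1, 3, 4, 5}) = 2
G(8) = mex({0, 2, 3, 5, 6}) = 1
G(9) = mex({0, 1, 2, 3, 6, 7}) = 4
G(10) = mex({0, 1, 3, 4, 5, 7}) = 2
G(11) = mex({0, 1, 2, 3, 4, 5}) = 6
G(12) = mex({0, 1, 2, 3, 5, 6, 7}) = 4
G(13) = mex({0, 2, 3, 4, 6, 7}) = 1
G(14) = mex({0, 1, 4, 5, 6, 7}) = 2
G(15) = mex({0, 1, 2, 3, 4, 5, 6}) = 7
G(16) = mex({0, 2, 3, 5, 6, 7}) = 1
G(17) = mex({0, 1, 2, 3, 5, 6, 7}) = 4
G(18) = mex({0, 1, 2, 4, 5, 6}) = 3
G(19) = mex({0, 1, 3, 4, 5, 7}) = 2
G(20) = mex({0, 2, 3, 4, 5, 6, 7}) = 1
G(21) = mex({0, 1, 2, 3, 5, 6, 7}) = 4
G(22) = mex({0, 1, 2, 3, 4, 5, 7}) = 6
G(23) = mex({0, 1, 2, 3, 4, 5, 6}) = 7
G(24) = mex({0, 1, 2, 3, 5, 6, 7}) = 4
G(25) = mex({0, 2, 3, 4, 6, 7}) = 1
G(26) = mex({0, 1, 3, 4, 5, 6, 7}) = 2
G(27) = mex({0, 1, 2, 3, 4, 5, 6, 7}) = 8
G(28) = mex({0, 1, 2, 3, 4, 6, 7, 8}) = 5
G(29) = mex({0, 1, 2, 3, 5, 6, 7, 8, 9}) = 4
G(30) = mex({0, 1, 2, 3, 4, 5, 6, 9, 10}) = 7
G(31) = mex({0, 1, 3, 4, 5, 7, 10, 11}) = 2
G(32) = mex({0, 2, 3, 4, 5, 6, 7, 9, 11}) = 1
G(33) = mex({0, 1, 2, 3, 4, 5, 6, 7, 9, 12}) = 8
G(34) = mex({0, 1, 2, 3, 4, 5, 7, 8, 11, 12}) = 6
G(35) = mex({0, 1, 2, 3, 4, 5, 6, 8, 9, 10, 11}) = 7
G(36) = mex({0, 1, 2, 3, 5, 6, 7, 9, 10}) = 4
G(37) = mex({0, 2, 3, 4, 6, 7, 9, 10, 11, 12}) = 1
G(38) = mex({0, 1, 3, 4, 5, 6, 7, 9, 10, 11, 12}) = 2
G(39) = mex({0, 1, 2, 4, 5, 6, 7, 9, 10, 12, 14}) = 3
G(40) = mex({0, 2, 3, 4, 6, 7, 11, 12, 14}) = 1
G(41) = mex({0, 1, 2, 3, 5, 6, 7, 9, 10, 11, 12}) = 4
G(42) = mex({0, 1, 2, 3, 4, 5, 6, 9, 10}) = 7
G(43) = mex({0, 1, 3, 4, 5, 7, 9, 10, 12, 15}) = 2
G(44) = mex({0, 2, 3, 4, 5, 6, 7, 9, 10, 12, 15}) = 1
G(45) = mex({0, 1, 2, 3, 4, 5, 6, 7, 9, 10, 12, 14}) = 8
G(46) = mex({0, 1, 3, 4, 5, 7, 8, 11, 12, 14}) = 2
G(47) = mex({0, 1, 2, 3, 4, 5, 6, 8, 9, 10, 11, 12}) = 7
G(48) = mex({0, 1, 2, 3, 5, 6, 7, 9, 10}) = 4
G(49) = mex({0, 2, 3, 4, 6, 7, 9, 10, 11, 12, 15}) = 1
G(50) = mex({0, 1, 4, 5, 6, 7, 9, 11, 12, 14, 15}) = 2
G(51) = mex({0, 1, 2, 3, 4, 5, 6, 7, 9, 12, 14, 15}) = 8
G(52) = mex({0, 2, 3, 4, 5, 6, 7, 8, 11, 12, 15}) = 1
G(53) = mex({0, 1, 2, 3, 5, 6, 7, 8, 9, 10, 11, 12}) = 4
G(54) = mex({0, 1, 2, 3, 4, 5, 6, 9, 10}) = 7
G(55) = mex({0, 1, 3, 4, 5, 7, 9, 10, 11, 12}) = 2
G(56) = mex({0, 2, 3, 4, 5, 6, 7, 9, 10, 11, 12, 13, 14}) = 1
G(57) = mex({0, 1, 2, 3, 5, 6, 7, 9, 10, 12, 13, 14, 15}) = 4
G(58) = mex({0, 1, 3, 4, 5, 7, 11, 12, 14, 15}) = 2
Therefore G(58) = 2.

2


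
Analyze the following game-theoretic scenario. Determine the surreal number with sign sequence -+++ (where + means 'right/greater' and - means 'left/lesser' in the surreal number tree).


Sign expansion: -+++
Rule: track bounds (lo, hi), initially (-inf, +inf). On '+', the current value becomes lo and we move to the simplest number in (value, hi): value + 1 if hi = +inf, otherwise the midpoint (value + hi)/2. On '-', the current value becomes hi and we move to value - 1 if lo = -inf, otherwise the midpoint (lo + value)/2.
Start at 0.
Step 1: sign = -, move left. Bounds: (-inf, 0). Value = -1
Step 2: sign = +, move right. Bounds: (-1, 0). Value = -1/2
Step 3: sign = +, move right. Bounds: (-1/2, 0). Value = -1/4
Step 4: sign = +, move right. Bounds: (-1/4, 0). Value = -1/8
The surreal number with sign expansion -+++ is -1/8.

-1/8


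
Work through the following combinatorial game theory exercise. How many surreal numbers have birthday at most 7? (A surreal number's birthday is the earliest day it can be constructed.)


Day 0: {|} = 0 is born. Count = 1.
Day n: the number of surreal numbers born by day n is 2^(n+1) - 1.
By day 0: 2^1 - 1 = 1
By day 1: 2^2 - 1 = 3
By day 2: 2^3 - 1 = 7
By day 3: 2^4 - 1 = 15
By day 4: 2^5 - 1 = 31
By day 5: 2^6 - 1 = 63
By day 6: 2^7 - 1 = 127
By day 7: 2^8 - 1 = 255
By day 7: 255 surreal numbers.

255


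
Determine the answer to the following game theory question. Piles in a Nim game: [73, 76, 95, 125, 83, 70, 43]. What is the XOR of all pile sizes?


We need the XOR (exclusive or) of all pile sizes.
After XOR-ing pile 1 (size 73): 0 XOR 73 = 73
After XOR-ing pile 2 (size 76): 73 XOR 76 = 5
After XOR-ing pile 3 (size 95): 5 XOR 95 = 90
After XOR-ing pile 4 (size 125): 90 XOR 125 = 39
After XOR-ing pile 5 (size 83): 39 XOR 83 = 116
After XOR-ing pile 6 (size 70): 116 XOR 70 = 50
After XOR-ing pile 7 (size 43): 50 XOR 43 = 25
The Nim-value of this position is 25.

25


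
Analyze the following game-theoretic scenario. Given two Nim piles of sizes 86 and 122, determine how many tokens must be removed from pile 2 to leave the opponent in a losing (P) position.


Piles: 86 and 122
Current XOR: 86 XOR 122 = 44 (non-zero, so this is an N-position).
To make the XOR zero, we need to find a move that balances the piles.
For pile 2 (size 122): target = 122 XOR 44 = 86
We reduce pile 2 from 122 to 86.
Tokens removed: 122 - 86 = 36
Verification: 86 XOR 86 = 0

36


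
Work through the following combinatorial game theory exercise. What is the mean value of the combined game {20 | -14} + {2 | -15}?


G1 = {20 | -14}, G2 = {2 | -15}
Each is a switch {a | b} with numbers a > b; its mean value is (a + b)/2, and mean value is additive over game sums: m(G1 + G2) = m(G1) + m(G2).
Mean of G1 = (20 + (-14))/2 = 6/2 = 3
Mean of G2 = (2 + (-15))/2 = -13/2 = -13/2
Mean of G1 + G2 = 3 + -13/2 = -7/2

-7/2


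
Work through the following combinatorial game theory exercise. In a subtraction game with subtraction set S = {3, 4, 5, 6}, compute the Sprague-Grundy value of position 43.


The subtraction set is S = {3, 4, 5, 6}.
G(k) = mex{ G(k - s) : s in S, s <= k }. We compute iteratively: G(0) = 0.
G(1) = mex({}) = 0
G(2) = mex({}) = 0
G(3) = mex({0}) = 1
G(4) = mex({0}) = 1
G(5) = mex({0}) = 1
G(6) = mex({0, 1}) = 2
G(7) = mex({0, 1}) = 2
G(8) = mex({0, 1}) = 2
G(9) = mex({1, 2}) = 0
G(10) = mex({1, 2}) = 0
G(11) = mex({1, 2}) = 0
G(12) = mex({0, 2}) = 1
G(13) = mex({0, 2}) = 1
G(14) = mex({0, 2}) = 1
Observe that G(9)..G(14) = 0, 0, 0, 1, 1, 1 repeats G(0)..G(5) = 0, 0, 0, 1, 1, 1.
For k >= max(S) = 6, G(k) is determined by the previous 6 values G(k-6)..G(k-1); a window of 6 consecutive values has recurred shifted by 9, so by induction G(k + 9) = G(k) for all k >= 0: the sequence is periodic from the start with period 9.
One period: G(0..8) = 0, 0, 0, 1, 1, 1, 2, 2, 2.
43 mod 9 = 7, so G(43) = G(7) = 2.

2


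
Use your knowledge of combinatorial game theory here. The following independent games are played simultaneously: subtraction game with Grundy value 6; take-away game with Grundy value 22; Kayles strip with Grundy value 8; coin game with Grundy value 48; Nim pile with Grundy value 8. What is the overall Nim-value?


By the Sprague-Grundy theorem, the Grundy value of a sum of games is the XOR of individual Grundy values.
subtraction game: Grundy value = 6. Running XOR: 0 XOR 6 = 6
take-away game: Grundy value = 22. Running XOR: 6 XOR 22 = 16
Kayles strip: Grundy value = 8. Running XOR: 16 XOR 8 = 24
coin game: Grundy value = 48. Running XOR: 24 XOR 48 = 40
Nim pile: Grundy value = 8. Running XOR: 40 XOR 8 = 32
The combined Grundy value is 32.

32


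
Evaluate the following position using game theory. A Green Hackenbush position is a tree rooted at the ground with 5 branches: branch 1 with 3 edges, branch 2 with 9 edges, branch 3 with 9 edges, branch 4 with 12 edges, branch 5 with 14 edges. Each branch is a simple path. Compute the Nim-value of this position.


The tree has 5 branches from the ground vertex.
In Green Hackenbush, the Nim-value of a simple path of length k is k.
Branch 1: length 3, Nim-value = 3
Branch 2: length 9, Nim-value = 9
Branch 3: length 9, Nim-value = 9
Branch 4: length 12, Nim-value = 12
Branch 5: length 14, Nim-value = 14
Total Nim-value = XOR of all branch values:
0 XOR 3 = 3
3 XOR 9 = 10
10 XOR 9 = 3
3 XOR 12 = 15
15 XOR 14 = 1
Nim-value of the tree = 1

1


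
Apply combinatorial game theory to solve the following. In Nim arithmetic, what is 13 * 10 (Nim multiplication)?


Nim multiplication is bilinear over XOR: (u XOR v) * w = (u*w) XOR (v*w).
So we split each operand into its bit components and XOR the pairwise Nim products.
13 = 1 + 4 + 8 (as XOR of powers of 2).
10 = 2 + 8 (as XOR of powers of 2).
Using the standard Nim-product table on single bits:
  2*2 = 3,   2*4 = 8,   2*8 = 12,
  4*4 = 6,   4*8 = 11,  8*8 = 13,
and  1*x = x (identity), k*l = l*k (commutative).
Pairwise Nim products:
  1 * 2 = 2
  1 * 8 = 8
  4 * 2 = 8
  4 * 8 = 11
  8 * 2 = 12
  8 * 8 = 13
XOR them: 2 XOR 8 XOR 8 XOR 11 XOR 12 XOR 13 = 8.
Result: 13 * 10 = 8 (in Nim).

8


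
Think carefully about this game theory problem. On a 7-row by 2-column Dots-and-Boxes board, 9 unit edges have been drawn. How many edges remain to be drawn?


Grid: 7 x 2 boxes, i.e. 8 rows and 3 columns of dots.
Horizontal edges: (rows + 1) * cols = 8 * 2 = 16
Vertical edges: rows * (cols + 1) = 7 * 3 = 21
Total edges: 16 + 21 = 37
Edges drawn: 9
Remaining: 37 - 9 = 28

28


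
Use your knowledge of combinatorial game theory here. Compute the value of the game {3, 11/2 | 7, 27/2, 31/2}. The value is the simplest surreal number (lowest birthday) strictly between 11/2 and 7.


Left options: {3, 11/2}, max = 11/2
Right options: {7, 27/2, 31/2}, min = 7
All options are numbers and max(Left) < min(Right), so by the simplicity theorem the value is the simplest (earliest-born) number strictly between 11/2 and 7.
The only integer strictly between 11/2 and 7 is 6.
No non-integer in the interval can be simpler: if x is a non-integer in the interval, then floor(x) or ceil(x) also lies in the interval (the interval contains an integer), and both are proper prefixes of x's sign expansion, i.e. born earlier. So the game value is 6.
Game value = 6

6


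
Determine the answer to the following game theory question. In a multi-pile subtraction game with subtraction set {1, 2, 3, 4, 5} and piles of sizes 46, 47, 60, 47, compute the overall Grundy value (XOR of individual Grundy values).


Subtraction set: {1, 2, 3, 4, 5}
For this subtraction set, G(n) = n mod 6 (period = max + 1 = 6).
Pile 1 (size 46): G(46) = 46 mod 6 = 4
Pile 2 (size 47): G(47) = 47 mod 6 = 5
Pile 3 (size 60): G(60) = 60 mod 6 = 0
Pile 4 (size 47): G(47) = 47 mod 6 = 5
Total Grundy value = XOR of all: 4 XOR 5 XOR 0 XOR 5 = 4

4


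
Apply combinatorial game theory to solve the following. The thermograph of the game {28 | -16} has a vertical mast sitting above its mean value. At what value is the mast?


Game = {28 | -16}, a switch {a | b} with numbers a > b.
Its thermograph has left wall a - t and right wall b + t, which meet at t = (a - b)/2, where both equal (a + b)/2. So the mast (mean value) is at (a + b)/2.
Mean = (28 + (-16))/2 = 12/2 = 6

6


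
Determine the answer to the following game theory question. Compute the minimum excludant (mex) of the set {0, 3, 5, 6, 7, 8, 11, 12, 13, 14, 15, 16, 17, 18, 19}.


Set = {0, 3, 5, 6, 7, 8, 11, 12, 13, 14, 15, 16, 17, 18, 19}
0 is in the set.
1 is NOT in the set. This is the mex.
mex = 1

1


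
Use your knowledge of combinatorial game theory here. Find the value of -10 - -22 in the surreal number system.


x = -10, y = -22
x - y = -10 - -22 = 12

12


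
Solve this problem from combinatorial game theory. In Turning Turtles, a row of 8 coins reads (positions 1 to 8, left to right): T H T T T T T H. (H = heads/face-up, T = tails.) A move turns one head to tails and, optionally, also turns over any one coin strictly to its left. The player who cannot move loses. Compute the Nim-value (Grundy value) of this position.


Coins: T H T T T T T H
Key fact: a single head at position k behaves exactly like a Nim heap of size k (turning it to T and optionally flipping a coin at j < k corresponds to moving the heap from k to j, or to 0), and heads combine as a disjunctive sum (two heads at the same place would cancel, matching j XOR j = 0). So the Nim-value is the XOR of the 1-indexed positions of the heads.
Face-up positions (1-indexed): [2, 8]
XOR 0 with 2: 0 XOR 2 = 2
XOR 2 with 8: 2 XOR 8 = 10
Nim-value = 10

10
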